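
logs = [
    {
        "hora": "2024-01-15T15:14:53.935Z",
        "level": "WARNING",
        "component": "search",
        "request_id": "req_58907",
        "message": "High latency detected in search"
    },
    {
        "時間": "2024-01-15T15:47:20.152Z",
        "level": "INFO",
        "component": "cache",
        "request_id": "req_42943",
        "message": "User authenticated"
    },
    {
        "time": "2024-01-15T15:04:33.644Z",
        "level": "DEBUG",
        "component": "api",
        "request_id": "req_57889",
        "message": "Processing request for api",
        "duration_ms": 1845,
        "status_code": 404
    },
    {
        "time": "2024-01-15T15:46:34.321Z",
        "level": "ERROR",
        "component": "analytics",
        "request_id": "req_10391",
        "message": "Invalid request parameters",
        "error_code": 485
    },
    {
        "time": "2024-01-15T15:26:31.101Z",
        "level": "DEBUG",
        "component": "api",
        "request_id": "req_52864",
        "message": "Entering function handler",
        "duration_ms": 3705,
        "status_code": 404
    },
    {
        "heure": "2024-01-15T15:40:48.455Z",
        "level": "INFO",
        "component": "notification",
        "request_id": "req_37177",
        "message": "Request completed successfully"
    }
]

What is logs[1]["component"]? "cache"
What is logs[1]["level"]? "INFO"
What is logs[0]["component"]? "search"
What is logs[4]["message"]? "Entering function handler"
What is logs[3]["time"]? "2024-01-15T15:46:34.321Z"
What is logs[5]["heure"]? "2024-01-15T15:40:48.455Z"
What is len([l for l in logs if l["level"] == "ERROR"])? 1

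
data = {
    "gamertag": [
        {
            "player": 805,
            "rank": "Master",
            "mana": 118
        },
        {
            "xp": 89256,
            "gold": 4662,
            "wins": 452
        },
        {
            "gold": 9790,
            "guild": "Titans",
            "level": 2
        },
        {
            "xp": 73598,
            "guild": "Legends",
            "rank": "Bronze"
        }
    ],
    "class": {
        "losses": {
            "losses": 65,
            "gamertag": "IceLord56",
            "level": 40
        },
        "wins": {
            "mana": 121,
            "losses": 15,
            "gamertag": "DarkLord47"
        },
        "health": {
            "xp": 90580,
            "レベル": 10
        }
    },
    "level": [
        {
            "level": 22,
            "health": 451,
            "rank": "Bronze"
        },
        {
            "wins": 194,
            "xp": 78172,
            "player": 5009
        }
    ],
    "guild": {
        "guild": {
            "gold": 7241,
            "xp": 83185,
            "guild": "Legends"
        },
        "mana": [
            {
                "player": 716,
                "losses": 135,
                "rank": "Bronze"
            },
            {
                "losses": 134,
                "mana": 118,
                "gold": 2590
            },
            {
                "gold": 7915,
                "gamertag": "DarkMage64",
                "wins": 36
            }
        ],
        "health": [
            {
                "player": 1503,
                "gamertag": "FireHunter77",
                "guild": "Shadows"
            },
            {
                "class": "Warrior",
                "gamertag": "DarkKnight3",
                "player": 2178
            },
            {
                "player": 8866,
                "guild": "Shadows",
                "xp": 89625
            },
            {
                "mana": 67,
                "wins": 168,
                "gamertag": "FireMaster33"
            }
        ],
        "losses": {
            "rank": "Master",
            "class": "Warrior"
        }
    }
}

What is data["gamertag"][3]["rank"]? "Bronze"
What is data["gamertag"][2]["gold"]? 9790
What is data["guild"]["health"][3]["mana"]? 67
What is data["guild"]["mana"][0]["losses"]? 135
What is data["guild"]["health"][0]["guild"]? "Shadows"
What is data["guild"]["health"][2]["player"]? 8866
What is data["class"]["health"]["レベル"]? 10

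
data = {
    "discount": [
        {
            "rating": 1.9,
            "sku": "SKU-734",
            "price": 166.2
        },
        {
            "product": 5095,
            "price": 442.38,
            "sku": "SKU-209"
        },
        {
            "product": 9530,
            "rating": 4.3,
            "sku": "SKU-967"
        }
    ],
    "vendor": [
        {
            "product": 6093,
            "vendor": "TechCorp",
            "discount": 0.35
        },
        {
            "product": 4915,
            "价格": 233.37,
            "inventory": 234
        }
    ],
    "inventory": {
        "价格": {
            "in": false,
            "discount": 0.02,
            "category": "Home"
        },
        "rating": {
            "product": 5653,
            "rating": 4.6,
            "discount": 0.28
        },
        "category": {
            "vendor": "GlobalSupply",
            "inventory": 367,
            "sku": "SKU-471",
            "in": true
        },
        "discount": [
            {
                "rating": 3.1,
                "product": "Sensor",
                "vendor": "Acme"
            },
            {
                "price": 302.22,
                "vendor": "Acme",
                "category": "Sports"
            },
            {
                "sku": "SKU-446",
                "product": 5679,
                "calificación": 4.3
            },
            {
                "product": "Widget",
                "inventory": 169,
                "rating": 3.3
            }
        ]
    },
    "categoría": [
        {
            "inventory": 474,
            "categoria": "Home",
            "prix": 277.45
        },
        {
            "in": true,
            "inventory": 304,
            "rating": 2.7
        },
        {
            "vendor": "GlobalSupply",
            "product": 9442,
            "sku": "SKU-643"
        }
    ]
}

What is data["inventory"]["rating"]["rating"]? 4.6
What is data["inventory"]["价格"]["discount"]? 0.02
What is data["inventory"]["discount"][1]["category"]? "Sports"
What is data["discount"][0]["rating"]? 1.9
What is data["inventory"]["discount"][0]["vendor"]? "Acme"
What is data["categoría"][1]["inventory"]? 304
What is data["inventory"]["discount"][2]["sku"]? "SKU-446"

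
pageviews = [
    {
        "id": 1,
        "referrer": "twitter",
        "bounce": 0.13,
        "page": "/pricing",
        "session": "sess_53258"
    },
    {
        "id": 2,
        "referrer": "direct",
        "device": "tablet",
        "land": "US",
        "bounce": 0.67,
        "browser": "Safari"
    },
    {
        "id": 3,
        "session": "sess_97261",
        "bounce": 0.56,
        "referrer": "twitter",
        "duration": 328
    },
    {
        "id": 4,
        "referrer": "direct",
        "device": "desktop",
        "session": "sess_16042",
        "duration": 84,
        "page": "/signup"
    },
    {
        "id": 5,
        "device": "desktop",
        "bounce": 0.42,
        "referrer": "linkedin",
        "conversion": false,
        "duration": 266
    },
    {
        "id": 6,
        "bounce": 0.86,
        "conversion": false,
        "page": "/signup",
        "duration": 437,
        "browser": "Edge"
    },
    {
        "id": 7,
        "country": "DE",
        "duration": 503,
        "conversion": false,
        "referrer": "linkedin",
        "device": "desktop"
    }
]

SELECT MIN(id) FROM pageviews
1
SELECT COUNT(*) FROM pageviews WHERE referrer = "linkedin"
2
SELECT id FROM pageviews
[1, 2, 3, 4, 5, 6, 7]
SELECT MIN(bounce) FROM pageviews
0.13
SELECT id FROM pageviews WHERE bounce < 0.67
[1, 3, 5]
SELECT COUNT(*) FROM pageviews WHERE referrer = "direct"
2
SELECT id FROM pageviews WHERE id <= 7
[1, 2, 3, 4, 5, 6, 7]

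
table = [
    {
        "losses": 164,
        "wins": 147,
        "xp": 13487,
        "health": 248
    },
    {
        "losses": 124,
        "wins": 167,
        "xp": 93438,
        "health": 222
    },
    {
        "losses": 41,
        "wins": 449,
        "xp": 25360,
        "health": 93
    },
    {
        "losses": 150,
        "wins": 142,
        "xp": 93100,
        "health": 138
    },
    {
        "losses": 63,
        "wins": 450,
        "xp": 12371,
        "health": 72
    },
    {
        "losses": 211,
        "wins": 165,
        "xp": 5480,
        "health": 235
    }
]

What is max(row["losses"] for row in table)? 211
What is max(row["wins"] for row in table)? 450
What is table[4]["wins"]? 450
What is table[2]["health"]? 93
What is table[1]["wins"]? 167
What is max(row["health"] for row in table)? 248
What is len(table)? 6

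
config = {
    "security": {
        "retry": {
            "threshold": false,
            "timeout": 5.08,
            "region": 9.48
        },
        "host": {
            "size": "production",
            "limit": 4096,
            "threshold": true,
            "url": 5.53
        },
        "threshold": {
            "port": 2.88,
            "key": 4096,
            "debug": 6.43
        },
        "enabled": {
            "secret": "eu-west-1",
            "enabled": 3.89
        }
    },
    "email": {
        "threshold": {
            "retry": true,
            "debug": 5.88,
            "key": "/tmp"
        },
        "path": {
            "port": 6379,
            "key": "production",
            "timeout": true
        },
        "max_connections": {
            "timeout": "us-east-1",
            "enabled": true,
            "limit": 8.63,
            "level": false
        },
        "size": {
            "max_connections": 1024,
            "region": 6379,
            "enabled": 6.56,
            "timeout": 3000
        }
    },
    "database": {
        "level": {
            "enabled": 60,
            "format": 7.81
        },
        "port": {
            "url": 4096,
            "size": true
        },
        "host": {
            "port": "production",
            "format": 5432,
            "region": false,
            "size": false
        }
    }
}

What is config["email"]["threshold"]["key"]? "/tmp"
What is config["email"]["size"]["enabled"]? 6.56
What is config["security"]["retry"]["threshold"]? False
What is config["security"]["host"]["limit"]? 4096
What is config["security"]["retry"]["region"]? 9.48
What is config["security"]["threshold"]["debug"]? 6.43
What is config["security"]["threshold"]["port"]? 2.88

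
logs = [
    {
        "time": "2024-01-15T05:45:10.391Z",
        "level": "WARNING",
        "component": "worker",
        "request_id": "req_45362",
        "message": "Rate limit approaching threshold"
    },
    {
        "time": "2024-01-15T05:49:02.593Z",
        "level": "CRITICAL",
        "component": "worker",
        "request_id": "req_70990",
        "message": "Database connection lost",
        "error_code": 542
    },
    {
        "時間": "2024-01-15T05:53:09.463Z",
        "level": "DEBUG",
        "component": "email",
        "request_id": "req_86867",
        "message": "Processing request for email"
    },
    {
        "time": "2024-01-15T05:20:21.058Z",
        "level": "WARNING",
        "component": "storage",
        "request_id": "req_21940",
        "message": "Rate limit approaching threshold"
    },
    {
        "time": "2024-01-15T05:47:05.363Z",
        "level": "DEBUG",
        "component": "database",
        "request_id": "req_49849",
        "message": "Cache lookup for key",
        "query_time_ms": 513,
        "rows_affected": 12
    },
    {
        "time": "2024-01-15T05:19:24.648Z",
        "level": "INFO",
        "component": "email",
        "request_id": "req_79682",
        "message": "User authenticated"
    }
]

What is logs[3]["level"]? "WARNING"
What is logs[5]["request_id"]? "req_79682"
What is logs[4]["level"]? "DEBUG"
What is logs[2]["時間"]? "2024-01-15T05:53:09.463Z"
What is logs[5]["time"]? "2024-01-15T05:19:24.648Z"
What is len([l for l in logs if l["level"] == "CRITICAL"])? 1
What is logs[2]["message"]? "Processing request for email"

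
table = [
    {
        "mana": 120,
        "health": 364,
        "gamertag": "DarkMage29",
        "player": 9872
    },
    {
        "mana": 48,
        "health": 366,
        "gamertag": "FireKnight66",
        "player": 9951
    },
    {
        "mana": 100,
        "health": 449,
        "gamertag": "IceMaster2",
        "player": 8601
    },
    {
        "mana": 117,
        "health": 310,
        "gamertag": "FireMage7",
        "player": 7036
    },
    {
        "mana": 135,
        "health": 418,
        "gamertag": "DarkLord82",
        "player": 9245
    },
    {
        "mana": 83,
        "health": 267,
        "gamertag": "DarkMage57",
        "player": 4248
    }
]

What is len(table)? 6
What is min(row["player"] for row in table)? 4248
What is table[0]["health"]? 364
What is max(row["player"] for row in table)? 9951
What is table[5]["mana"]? 83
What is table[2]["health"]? 449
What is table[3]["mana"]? 117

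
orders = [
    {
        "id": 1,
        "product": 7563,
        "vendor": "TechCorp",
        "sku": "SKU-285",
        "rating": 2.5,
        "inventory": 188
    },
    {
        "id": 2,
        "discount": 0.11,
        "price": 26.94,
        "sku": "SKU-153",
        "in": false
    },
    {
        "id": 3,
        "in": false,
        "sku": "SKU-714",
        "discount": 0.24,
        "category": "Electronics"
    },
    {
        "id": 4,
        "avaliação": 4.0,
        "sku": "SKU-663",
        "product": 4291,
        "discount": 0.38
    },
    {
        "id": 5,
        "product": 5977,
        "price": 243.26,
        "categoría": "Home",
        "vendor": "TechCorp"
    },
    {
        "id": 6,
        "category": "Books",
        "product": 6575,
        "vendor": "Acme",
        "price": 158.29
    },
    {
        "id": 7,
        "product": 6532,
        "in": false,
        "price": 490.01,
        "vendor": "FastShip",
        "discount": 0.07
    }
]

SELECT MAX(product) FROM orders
7563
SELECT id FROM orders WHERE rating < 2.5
[]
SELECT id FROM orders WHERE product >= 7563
[1]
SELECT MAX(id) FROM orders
7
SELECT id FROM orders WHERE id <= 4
[1, 2, 3, 4]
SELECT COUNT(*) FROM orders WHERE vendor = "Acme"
1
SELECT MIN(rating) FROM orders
2.5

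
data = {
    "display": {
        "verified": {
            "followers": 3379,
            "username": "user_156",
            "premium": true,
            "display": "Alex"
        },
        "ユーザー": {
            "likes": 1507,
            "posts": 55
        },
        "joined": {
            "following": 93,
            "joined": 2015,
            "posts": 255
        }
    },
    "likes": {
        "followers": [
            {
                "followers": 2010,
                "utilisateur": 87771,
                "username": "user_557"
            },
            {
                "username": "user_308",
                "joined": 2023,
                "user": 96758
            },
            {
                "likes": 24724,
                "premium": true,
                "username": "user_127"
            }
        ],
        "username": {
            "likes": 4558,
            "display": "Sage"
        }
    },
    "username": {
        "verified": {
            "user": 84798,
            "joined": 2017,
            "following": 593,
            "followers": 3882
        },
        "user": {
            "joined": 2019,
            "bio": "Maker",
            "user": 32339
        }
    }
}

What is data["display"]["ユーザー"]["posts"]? 55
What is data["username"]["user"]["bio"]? "Maker"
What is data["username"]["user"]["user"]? 32339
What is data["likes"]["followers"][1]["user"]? 96758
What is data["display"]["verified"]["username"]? "user_156"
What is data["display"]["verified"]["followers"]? 3379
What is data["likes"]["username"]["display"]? "Sage"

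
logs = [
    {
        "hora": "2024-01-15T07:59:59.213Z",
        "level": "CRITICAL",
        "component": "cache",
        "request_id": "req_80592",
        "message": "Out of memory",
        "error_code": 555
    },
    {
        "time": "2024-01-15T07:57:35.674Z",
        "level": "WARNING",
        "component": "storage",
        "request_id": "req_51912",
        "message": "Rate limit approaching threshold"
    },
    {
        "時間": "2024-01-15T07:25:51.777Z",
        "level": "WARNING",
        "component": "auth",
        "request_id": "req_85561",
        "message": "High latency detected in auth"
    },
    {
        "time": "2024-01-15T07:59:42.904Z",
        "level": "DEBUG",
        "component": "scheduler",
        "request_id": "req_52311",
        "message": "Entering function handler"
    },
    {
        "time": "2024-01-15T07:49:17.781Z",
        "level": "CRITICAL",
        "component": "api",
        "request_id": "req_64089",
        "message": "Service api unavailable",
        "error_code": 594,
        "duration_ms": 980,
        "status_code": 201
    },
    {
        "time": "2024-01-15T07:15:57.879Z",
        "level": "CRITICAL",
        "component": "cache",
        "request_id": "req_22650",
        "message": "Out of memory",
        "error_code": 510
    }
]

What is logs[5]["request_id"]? "req_22650"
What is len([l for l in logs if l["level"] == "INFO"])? 0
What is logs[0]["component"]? "cache"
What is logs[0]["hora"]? "2024-01-15T07:59:59.213Z"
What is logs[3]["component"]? "scheduler"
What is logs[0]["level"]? "CRITICAL"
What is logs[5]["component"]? "cache"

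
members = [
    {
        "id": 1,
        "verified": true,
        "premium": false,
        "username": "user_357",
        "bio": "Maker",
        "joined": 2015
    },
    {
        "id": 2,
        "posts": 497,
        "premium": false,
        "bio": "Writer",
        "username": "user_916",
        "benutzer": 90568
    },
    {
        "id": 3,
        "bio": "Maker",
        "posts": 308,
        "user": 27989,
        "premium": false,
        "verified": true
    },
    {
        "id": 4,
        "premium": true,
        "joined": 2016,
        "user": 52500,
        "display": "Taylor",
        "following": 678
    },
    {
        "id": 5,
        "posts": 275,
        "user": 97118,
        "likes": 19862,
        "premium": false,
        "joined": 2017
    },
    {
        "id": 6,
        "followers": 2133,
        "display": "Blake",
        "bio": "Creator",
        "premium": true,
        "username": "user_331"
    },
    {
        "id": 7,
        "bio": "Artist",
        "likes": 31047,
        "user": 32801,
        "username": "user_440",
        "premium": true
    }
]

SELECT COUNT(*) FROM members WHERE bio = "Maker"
2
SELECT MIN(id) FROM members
1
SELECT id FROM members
[1, 2, 3, 4, 5, 6, 7]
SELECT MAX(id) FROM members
7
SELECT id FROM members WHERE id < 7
[1, 2, 3, 4, 5, 6]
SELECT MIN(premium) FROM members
False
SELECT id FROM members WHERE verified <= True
[1, 3]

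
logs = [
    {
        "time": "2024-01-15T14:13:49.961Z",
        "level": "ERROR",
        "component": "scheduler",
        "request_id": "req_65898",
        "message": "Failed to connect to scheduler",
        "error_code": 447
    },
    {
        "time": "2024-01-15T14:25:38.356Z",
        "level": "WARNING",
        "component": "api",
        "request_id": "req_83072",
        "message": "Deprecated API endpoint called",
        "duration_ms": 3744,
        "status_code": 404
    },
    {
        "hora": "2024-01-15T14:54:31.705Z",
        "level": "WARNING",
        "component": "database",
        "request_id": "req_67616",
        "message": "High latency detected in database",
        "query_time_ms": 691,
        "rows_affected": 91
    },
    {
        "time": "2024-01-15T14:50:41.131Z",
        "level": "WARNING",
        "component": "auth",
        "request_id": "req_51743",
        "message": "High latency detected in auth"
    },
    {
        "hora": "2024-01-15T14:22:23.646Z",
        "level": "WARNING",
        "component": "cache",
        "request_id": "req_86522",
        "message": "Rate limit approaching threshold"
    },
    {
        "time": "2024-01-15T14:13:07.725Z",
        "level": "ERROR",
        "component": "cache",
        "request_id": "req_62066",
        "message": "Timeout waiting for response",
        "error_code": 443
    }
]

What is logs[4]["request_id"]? "req_86522"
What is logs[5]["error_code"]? 443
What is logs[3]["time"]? "2024-01-15T14:50:41.131Z"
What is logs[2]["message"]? "High latency detected in database"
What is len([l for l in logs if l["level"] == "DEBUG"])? 0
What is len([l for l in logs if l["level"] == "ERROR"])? 2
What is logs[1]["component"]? "api"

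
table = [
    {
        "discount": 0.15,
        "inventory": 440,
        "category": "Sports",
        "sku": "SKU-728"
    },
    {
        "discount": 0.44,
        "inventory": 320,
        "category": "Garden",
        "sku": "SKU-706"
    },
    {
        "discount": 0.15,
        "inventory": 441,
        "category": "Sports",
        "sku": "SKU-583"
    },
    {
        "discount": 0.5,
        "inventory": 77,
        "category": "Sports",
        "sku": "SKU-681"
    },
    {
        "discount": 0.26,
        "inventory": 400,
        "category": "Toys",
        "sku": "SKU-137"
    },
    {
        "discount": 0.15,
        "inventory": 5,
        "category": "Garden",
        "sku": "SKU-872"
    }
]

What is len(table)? 6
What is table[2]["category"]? "Sports"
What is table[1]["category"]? "Garden"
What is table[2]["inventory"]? 441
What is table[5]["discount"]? 0.15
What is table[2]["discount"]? 0.15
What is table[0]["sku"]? "SKU-728"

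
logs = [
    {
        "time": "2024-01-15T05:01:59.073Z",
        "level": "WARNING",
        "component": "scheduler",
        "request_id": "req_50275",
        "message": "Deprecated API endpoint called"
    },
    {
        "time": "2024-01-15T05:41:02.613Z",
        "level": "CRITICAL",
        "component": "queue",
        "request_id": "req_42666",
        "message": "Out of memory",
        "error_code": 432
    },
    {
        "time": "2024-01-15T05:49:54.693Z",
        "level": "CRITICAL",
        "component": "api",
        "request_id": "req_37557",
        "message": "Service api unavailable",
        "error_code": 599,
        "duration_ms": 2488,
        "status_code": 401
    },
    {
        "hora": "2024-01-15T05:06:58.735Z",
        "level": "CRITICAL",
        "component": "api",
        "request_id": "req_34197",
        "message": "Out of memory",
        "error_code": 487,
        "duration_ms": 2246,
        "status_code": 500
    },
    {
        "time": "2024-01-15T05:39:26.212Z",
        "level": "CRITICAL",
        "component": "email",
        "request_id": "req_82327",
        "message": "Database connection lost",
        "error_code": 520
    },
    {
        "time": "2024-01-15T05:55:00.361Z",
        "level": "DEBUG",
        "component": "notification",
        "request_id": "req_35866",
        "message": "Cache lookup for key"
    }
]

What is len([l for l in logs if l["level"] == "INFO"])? 0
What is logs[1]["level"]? "CRITICAL"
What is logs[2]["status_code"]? 401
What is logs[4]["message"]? "Database connection lost"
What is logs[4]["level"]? "CRITICAL"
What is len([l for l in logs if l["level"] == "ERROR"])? 0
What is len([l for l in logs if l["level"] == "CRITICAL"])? 4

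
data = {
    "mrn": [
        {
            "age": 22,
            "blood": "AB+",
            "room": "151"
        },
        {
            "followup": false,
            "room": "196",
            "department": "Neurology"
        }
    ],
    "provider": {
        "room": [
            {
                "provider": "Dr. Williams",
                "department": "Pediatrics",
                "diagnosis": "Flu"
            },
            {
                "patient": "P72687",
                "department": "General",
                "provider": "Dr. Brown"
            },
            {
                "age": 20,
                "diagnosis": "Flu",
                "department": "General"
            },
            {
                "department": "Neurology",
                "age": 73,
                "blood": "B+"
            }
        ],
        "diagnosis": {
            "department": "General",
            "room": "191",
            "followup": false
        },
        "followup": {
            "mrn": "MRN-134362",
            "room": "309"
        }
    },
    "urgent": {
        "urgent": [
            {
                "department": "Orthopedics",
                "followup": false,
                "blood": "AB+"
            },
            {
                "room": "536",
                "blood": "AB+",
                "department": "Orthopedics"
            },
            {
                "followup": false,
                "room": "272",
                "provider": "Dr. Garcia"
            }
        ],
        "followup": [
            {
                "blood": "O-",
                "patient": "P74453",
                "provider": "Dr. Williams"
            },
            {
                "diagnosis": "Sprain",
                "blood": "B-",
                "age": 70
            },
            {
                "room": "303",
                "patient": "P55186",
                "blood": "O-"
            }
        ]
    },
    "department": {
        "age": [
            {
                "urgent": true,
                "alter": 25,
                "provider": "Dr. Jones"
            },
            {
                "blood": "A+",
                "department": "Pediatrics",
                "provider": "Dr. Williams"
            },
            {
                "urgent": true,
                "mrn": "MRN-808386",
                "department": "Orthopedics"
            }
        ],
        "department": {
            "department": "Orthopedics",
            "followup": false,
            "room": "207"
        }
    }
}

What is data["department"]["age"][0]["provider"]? "Dr. Jones"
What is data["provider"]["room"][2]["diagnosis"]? "Flu"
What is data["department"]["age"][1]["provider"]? "Dr. Williams"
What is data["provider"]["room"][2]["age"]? 20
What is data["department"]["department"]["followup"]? False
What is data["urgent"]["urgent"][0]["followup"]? False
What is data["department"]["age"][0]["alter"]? 25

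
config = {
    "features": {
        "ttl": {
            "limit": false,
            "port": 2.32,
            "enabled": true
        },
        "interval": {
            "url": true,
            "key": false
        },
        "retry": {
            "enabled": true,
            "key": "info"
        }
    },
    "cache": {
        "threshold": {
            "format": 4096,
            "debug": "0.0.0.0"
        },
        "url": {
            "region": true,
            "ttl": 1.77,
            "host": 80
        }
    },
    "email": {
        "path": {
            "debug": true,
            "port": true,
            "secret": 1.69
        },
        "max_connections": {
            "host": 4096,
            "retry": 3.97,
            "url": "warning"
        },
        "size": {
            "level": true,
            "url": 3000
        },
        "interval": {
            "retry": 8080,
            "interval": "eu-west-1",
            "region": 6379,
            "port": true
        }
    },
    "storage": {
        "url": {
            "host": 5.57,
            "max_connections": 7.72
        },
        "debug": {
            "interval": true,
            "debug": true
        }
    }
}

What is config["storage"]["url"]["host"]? 5.57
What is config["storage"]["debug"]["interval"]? True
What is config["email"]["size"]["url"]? 3000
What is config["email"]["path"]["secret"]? 1.69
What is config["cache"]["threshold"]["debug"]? "0.0.0.0"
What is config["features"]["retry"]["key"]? "info"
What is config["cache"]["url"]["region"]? True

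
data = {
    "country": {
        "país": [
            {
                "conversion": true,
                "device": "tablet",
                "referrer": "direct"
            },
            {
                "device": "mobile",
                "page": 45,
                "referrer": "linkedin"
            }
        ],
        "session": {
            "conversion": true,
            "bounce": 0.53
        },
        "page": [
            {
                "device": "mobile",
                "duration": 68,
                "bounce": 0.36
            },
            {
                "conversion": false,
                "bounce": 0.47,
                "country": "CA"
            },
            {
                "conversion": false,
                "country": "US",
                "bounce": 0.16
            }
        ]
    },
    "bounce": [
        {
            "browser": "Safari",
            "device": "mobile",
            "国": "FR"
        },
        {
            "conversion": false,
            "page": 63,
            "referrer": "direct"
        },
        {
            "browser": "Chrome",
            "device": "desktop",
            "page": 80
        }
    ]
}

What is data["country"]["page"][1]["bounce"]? 0.47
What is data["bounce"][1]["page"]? 63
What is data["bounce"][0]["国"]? "FR"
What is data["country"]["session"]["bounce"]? 0.53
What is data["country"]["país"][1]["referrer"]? "linkedin"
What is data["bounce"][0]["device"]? "mobile"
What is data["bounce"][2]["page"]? 80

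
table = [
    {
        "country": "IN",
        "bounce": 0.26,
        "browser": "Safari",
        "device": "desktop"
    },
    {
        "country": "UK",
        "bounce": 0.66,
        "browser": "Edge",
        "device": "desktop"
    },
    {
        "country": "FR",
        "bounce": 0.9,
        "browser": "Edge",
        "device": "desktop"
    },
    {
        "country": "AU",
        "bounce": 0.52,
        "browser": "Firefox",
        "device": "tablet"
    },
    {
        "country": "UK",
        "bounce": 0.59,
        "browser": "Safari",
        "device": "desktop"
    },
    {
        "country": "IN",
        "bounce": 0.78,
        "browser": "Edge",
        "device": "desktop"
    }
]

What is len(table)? 6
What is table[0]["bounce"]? 0.26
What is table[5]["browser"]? "Edge"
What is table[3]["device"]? "tablet"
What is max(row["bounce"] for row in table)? 0.9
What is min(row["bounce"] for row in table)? 0.26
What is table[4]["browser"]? "Safari"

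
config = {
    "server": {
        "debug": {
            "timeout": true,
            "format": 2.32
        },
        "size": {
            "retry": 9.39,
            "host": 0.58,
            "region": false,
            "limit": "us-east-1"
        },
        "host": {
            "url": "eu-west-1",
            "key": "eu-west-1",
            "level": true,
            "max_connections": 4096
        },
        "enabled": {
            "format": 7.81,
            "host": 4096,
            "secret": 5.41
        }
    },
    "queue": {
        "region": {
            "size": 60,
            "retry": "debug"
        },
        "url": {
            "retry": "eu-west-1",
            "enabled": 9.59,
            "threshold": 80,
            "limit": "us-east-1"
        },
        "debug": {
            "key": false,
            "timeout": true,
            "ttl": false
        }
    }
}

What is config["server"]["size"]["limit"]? "us-east-1"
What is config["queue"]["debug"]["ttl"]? False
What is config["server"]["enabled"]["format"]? 7.81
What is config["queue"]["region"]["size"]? 60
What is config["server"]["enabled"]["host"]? 4096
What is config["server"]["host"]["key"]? "eu-west-1"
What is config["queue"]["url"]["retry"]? "eu-west-1"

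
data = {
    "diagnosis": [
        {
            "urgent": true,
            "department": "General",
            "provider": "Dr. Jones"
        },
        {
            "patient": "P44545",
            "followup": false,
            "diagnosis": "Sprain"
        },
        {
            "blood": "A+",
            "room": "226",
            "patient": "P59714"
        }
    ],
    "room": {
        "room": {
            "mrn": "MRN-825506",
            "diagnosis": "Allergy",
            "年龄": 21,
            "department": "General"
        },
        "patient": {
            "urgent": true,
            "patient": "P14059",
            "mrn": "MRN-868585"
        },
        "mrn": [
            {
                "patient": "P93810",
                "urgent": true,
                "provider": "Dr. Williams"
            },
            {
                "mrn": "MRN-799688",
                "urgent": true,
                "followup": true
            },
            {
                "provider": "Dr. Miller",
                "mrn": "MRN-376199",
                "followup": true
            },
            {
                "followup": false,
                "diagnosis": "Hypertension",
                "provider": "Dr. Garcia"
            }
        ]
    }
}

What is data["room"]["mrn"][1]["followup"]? True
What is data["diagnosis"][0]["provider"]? "Dr. Jones"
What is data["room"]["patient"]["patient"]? "P14059"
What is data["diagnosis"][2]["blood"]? "A+"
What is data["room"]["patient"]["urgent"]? True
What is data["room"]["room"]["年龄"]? 21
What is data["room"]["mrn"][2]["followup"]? True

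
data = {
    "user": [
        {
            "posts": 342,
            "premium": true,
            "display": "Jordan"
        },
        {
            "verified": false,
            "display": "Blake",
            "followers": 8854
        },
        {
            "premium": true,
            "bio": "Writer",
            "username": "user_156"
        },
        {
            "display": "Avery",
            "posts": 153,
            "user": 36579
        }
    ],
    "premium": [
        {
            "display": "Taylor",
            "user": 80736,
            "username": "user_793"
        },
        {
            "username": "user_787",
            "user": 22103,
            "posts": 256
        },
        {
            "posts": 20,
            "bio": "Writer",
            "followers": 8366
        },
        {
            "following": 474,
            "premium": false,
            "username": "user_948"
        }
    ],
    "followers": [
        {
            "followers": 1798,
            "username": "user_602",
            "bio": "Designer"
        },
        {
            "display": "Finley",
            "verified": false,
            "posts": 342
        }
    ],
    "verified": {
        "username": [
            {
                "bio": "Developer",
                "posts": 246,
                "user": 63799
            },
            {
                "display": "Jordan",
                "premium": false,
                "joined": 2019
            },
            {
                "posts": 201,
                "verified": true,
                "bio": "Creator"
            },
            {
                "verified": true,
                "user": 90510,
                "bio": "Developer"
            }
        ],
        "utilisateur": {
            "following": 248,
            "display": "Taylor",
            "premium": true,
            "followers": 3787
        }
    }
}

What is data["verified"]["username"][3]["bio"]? "Developer"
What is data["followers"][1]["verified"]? False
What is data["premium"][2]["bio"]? "Writer"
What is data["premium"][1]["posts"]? 256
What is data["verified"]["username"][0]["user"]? 63799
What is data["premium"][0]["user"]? 80736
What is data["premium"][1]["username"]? "user_787"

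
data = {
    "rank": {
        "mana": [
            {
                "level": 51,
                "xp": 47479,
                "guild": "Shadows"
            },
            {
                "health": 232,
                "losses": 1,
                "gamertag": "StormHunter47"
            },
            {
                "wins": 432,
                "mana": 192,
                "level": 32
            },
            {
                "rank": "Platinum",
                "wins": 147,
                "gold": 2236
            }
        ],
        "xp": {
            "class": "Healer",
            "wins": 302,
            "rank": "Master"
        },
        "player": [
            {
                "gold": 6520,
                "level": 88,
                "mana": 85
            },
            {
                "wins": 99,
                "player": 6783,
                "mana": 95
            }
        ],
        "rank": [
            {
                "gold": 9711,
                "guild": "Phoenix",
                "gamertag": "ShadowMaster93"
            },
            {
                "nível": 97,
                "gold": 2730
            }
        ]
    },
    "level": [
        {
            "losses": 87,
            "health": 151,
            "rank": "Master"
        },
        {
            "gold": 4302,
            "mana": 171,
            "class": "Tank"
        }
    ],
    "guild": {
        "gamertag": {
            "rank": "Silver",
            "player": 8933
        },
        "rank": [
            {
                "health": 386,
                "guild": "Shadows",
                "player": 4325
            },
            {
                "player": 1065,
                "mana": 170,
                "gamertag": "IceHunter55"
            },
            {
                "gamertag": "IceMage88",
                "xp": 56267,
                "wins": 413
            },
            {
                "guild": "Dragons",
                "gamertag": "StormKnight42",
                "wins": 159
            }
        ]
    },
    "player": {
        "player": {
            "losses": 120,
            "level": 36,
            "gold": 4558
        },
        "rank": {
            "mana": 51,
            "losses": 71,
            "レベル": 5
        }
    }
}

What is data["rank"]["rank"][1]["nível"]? 97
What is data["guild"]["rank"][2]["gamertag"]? "IceMage88"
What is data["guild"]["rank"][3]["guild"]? "Dragons"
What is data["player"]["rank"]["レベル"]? 5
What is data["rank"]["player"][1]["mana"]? 95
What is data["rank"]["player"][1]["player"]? 6783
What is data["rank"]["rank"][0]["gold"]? 9711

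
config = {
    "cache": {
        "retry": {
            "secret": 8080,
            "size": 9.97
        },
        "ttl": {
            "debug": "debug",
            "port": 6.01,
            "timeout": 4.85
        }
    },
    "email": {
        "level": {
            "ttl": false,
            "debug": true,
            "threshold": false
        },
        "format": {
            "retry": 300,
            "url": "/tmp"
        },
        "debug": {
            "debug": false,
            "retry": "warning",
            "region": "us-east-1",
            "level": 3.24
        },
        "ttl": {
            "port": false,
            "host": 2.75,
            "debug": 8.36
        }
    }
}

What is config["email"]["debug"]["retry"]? "warning"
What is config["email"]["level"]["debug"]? True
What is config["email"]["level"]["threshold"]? False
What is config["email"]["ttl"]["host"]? 2.75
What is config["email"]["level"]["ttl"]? False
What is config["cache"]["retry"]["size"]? 9.97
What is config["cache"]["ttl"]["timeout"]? 4.85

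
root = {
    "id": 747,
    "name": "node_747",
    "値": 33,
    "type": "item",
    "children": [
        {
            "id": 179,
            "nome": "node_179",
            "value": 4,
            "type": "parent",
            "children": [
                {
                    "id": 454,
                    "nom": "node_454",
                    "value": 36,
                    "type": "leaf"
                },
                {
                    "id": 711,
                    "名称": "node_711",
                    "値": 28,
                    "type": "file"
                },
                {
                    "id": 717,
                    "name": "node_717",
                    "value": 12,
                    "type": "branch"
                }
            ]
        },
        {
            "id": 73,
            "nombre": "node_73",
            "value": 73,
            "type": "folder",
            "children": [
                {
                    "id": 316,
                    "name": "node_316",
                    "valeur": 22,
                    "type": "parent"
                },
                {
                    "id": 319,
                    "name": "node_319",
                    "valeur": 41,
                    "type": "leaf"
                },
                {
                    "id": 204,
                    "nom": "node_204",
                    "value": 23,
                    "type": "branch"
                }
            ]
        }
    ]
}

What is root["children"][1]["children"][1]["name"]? "node_319"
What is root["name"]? "node_747"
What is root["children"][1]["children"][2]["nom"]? "node_204"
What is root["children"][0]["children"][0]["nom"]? "node_454"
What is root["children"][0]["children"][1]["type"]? "file"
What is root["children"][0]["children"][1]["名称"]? "node_711"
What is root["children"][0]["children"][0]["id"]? 454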